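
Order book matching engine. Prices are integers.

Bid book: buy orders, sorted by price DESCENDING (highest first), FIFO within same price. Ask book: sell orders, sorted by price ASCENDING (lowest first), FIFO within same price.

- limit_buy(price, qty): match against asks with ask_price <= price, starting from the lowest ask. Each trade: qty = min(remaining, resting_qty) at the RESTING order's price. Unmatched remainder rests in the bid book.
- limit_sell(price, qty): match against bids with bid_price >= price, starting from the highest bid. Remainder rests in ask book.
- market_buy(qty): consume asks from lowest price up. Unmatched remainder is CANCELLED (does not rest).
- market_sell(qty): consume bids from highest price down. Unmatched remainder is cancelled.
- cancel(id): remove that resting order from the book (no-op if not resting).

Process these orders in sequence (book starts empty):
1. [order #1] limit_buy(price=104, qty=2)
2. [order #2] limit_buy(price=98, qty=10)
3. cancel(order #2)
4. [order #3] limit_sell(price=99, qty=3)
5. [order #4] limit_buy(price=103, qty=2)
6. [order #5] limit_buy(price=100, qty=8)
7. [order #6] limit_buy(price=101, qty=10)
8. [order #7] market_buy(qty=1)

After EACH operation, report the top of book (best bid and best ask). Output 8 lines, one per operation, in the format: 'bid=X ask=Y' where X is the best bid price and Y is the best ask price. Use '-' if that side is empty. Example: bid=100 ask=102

Answer: bid=104 ask=-
bid=104 ask=-
bid=104 ask=-
bid=- ask=99
bid=103 ask=-
bid=103 ask=-
bid=103 ask=-
bid=103 ask=-

Derivation:
After op 1 [order #1] limit_buy(price=104, qty=2): fills=none; bids=[#1:2@104] asks=[-]
After op 2 [order #2] limit_buy(price=98, qty=10): fills=none; bids=[#1:2@104 #2:10@98] asks=[-]
After op 3 cancel(order #2): fills=none; bids=[#1:2@104] asks=[-]
After op 4 [order #3] limit_sell(price=99, qty=3): fills=#1x#3:2@104; bids=[-] asks=[#3:1@99]
After op 5 [order #4] limit_buy(price=103, qty=2): fills=#4x#3:1@99; bids=[#4:1@103] asks=[-]
After op 6 [order #5] limit_buy(price=100, qty=8): fills=none; bids=[#4:1@103 #5:8@100] asks=[-]
After op 7 [order #6] limit_buy(price=101, qty=10): fills=none; bids=[#4:1@103 #6:10@101 #5:8@100] asks=[-]
After op 8 [order #7] market_buy(qty=1): fills=none; bids=[#4:1@103 #6:10@101 #5:8@100] asks=[-]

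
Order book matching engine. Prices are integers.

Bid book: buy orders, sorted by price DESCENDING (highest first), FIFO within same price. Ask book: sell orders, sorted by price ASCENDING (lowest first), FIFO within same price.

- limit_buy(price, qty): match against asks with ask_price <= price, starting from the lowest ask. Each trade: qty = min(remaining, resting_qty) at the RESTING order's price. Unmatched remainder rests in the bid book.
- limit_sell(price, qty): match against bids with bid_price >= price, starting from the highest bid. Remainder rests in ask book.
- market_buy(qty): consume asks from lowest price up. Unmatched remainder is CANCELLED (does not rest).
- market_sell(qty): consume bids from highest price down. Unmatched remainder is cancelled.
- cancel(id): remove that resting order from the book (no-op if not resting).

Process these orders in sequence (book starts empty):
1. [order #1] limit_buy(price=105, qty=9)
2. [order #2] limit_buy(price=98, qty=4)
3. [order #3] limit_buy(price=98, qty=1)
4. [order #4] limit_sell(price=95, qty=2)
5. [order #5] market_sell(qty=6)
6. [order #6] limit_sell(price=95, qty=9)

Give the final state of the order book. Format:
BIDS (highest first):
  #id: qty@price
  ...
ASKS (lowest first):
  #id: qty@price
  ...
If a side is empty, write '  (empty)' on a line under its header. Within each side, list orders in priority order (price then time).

After op 1 [order #1] limit_buy(price=105, qty=9): fills=none; bids=[#1:9@105] asks=[-]
After op 2 [order #2] limit_buy(price=98, qty=4): fills=none; bids=[#1:9@105 #2:4@98] asks=[-]
After op 3 [order #3] limit_buy(price=98, qty=1): fills=none; bids=[#1:9@105 #2:4@98 #3:1@98] asks=[-]
After op 4 [order #4] limit_sell(price=95, qty=2): fills=#1x#4:2@105; bids=[#1:7@105 #2:4@98 #3:1@98] asks=[-]
After op 5 [order #5] market_sell(qty=6): fills=#1x#5:6@105; bids=[#1:1@105 #2:4@98 #3:1@98] asks=[-]
After op 6 [order #6] limit_sell(price=95, qty=9): fills=#1x#6:1@105 #2x#6:4@98 #3x#6:1@98; bids=[-] asks=[#6:3@95]

Answer: BIDS (highest first):
  (empty)
ASKS (lowest first):
  #6: 3@95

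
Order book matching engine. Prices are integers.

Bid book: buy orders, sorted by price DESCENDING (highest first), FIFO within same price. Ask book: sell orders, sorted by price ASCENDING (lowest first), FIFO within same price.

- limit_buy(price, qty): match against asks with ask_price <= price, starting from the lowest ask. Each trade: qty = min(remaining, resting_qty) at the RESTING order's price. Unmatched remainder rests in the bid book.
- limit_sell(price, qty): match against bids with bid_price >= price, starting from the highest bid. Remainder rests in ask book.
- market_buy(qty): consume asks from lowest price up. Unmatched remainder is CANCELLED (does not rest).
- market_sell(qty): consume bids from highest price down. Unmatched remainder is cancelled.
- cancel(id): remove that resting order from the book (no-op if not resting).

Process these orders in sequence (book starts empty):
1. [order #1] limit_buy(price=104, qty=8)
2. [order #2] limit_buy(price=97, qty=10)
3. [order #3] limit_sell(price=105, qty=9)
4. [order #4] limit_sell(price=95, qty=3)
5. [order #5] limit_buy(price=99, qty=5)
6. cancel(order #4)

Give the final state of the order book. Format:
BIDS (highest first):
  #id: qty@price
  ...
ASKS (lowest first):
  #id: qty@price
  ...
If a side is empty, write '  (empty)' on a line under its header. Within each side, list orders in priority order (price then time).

Answer: BIDS (highest first):
  #1: 5@104
  #5: 5@99
  #2: 10@97
ASKS (lowest first):
  #3: 9@105

Derivation:
After op 1 [order #1] limit_buy(price=104, qty=8): fills=none; bids=[#1:8@104] asks=[-]
After op 2 [order #2] limit_buy(price=97, qty=10): fills=none; bids=[#1:8@104 #2:10@97] asks=[-]
After op 3 [order #3] limit_sell(price=105, qty=9): fills=none; bids=[#1:8@104 #2:10@97] asks=[#3:9@105]
After op 4 [order #4] limit_sell(price=95, qty=3): fills=#1x#4:3@104; bids=[#1:5@104 #2:10@97] asks=[#3:9@105]
After op 5 [order #5] limit_buy(price=99, qty=5): fills=none; bids=[#1:5@104 #5:5@99 #2:10@97] asks=[#3:9@105]
After op 6 cancel(order #4): fills=none; bids=[#1:5@104 #5:5@99 #2:10@97] asks=[#3:9@105]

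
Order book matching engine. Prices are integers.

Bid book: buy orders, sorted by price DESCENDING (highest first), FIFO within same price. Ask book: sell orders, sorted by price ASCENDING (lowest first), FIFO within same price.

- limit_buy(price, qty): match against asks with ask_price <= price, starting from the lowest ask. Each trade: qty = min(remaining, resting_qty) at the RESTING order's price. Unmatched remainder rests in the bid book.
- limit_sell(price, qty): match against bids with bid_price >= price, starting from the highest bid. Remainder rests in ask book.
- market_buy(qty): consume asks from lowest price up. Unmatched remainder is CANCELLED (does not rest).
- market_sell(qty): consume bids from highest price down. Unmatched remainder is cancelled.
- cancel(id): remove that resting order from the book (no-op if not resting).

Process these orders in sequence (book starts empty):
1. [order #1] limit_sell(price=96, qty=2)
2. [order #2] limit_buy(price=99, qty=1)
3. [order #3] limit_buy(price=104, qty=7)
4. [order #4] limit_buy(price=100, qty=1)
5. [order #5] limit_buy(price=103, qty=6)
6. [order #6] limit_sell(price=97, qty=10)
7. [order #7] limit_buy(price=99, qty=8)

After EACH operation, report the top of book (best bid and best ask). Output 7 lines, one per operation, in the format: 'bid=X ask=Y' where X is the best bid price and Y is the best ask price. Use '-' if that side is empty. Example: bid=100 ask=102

Answer: bid=- ask=96
bid=- ask=96
bid=104 ask=-
bid=104 ask=-
bid=104 ask=-
bid=103 ask=-
bid=103 ask=-

Derivation:
After op 1 [order #1] limit_sell(price=96, qty=2): fills=none; bids=[-] asks=[#1:2@96]
After op 2 [order #2] limit_buy(price=99, qty=1): fills=#2x#1:1@96; bids=[-] asks=[#1:1@96]
After op 3 [order #3] limit_buy(price=104, qty=7): fills=#3x#1:1@96; bids=[#3:6@104] asks=[-]
After op 4 [order #4] limit_buy(price=100, qty=1): fills=none; bids=[#3:6@104 #4:1@100] asks=[-]
After op 5 [order #5] limit_buy(price=103, qty=6): fills=none; bids=[#3:6@104 #5:6@103 #4:1@100] asks=[-]
After op 6 [order #6] limit_sell(price=97, qty=10): fills=#3x#6:6@104 #5x#6:4@103; bids=[#5:2@103 #4:1@100] asks=[-]
After op 7 [order #7] limit_buy(price=99, qty=8): fills=none; bids=[#5:2@103 #4:1@100 #7:8@99] asks=[-]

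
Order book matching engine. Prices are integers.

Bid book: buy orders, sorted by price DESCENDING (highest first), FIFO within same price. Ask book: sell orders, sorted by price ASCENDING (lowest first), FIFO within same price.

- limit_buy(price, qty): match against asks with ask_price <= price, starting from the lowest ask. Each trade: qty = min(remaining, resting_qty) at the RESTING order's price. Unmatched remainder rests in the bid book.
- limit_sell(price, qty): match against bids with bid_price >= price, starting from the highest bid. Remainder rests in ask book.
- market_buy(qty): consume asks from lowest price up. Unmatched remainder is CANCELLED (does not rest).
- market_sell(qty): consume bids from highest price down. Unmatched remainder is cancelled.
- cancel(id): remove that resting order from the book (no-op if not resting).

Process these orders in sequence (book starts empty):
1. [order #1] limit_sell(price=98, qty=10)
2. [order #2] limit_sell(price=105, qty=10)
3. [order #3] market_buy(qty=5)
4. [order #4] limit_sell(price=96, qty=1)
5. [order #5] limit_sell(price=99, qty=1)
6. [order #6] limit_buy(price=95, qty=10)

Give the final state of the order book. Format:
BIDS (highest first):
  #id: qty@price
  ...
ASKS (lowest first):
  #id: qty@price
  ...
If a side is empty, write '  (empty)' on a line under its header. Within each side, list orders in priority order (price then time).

After op 1 [order #1] limit_sell(price=98, qty=10): fills=none; bids=[-] asks=[#1:10@98]
After op 2 [order #2] limit_sell(price=105, qty=10): fills=none; bids=[-] asks=[#1:10@98 #2:10@105]
After op 3 [order #3] market_buy(qty=5): fills=#3x#1:5@98; bids=[-] asks=[#1:5@98 #2:10@105]
After op 4 [order #4] limit_sell(price=96, qty=1): fills=none; bids=[-] asks=[#4:1@96 #1:5@98 #2:10@105]
After op 5 [order #5] limit_sell(price=99, qty=1): fills=none; bids=[-] asks=[#4:1@96 #1:5@98 #5:1@99 #2:10@105]
After op 6 [order #6] limit_buy(price=95, qty=10): fills=none; bids=[#6:10@95] asks=[#4:1@96 #1:5@98 #5:1@99 #2:10@105]

Answer: BIDS (highest first):
  #6: 10@95
ASKS (lowest first):
  #4: 1@96
  #1: 5@98
  #5: 1@99
  #2: 10@105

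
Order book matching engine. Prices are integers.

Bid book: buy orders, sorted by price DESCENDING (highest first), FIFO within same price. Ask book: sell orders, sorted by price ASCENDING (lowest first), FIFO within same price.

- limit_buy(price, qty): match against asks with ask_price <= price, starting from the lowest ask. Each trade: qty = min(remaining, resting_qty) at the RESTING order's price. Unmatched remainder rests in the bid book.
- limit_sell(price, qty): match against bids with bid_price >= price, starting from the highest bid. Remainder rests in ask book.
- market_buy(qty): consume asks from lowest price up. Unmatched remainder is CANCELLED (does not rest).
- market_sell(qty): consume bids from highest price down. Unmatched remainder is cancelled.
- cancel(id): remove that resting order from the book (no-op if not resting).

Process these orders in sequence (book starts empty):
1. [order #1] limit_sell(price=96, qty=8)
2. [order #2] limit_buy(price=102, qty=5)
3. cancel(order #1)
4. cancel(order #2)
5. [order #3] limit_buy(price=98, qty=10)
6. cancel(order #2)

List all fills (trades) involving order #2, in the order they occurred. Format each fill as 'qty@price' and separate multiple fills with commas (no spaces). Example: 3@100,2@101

After op 1 [order #1] limit_sell(price=96, qty=8): fills=none; bids=[-] asks=[#1:8@96]
After op 2 [order #2] limit_buy(price=102, qty=5): fills=#2x#1:5@96; bids=[-] asks=[#1:3@96]
After op 3 cancel(order #1): fills=none; bids=[-] asks=[-]
After op 4 cancel(order #2): fills=none; bids=[-] asks=[-]
After op 5 [order #3] limit_buy(price=98, qty=10): fills=none; bids=[#3:10@98] asks=[-]
After op 6 cancel(order #2): fills=none; bids=[#3:10@98] asks=[-]

Answer: 5@96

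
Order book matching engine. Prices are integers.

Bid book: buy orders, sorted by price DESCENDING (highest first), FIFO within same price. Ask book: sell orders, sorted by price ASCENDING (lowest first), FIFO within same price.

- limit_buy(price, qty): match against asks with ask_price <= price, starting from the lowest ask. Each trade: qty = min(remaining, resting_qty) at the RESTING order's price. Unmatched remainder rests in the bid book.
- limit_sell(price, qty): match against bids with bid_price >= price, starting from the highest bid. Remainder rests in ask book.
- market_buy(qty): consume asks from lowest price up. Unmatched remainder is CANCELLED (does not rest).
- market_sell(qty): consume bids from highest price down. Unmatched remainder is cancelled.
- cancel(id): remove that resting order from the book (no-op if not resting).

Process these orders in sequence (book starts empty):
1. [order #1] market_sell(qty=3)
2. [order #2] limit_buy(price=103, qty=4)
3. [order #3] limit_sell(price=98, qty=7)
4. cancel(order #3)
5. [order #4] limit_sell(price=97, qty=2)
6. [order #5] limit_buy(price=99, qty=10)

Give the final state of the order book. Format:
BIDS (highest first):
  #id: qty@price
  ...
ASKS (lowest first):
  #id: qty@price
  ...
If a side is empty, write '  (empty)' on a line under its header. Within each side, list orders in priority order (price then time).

Answer: BIDS (highest first):
  #5: 8@99
ASKS (lowest first):
  (empty)

Derivation:
After op 1 [order #1] market_sell(qty=3): fills=none; bids=[-] asks=[-]
After op 2 [order #2] limit_buy(price=103, qty=4): fills=none; bids=[#2:4@103] asks=[-]
After op 3 [order #3] limit_sell(price=98, qty=7): fills=#2x#3:4@103; bids=[-] asks=[#3:3@98]
After op 4 cancel(order #3): fills=none; bids=[-] asks=[-]
After op 5 [order #4] limit_sell(price=97, qty=2): fills=none; bids=[-] asks=[#4:2@97]
After op 6 [order #5] limit_buy(price=99, qty=10): fills=#5x#4:2@97; bids=[#5:8@99] asks=[-]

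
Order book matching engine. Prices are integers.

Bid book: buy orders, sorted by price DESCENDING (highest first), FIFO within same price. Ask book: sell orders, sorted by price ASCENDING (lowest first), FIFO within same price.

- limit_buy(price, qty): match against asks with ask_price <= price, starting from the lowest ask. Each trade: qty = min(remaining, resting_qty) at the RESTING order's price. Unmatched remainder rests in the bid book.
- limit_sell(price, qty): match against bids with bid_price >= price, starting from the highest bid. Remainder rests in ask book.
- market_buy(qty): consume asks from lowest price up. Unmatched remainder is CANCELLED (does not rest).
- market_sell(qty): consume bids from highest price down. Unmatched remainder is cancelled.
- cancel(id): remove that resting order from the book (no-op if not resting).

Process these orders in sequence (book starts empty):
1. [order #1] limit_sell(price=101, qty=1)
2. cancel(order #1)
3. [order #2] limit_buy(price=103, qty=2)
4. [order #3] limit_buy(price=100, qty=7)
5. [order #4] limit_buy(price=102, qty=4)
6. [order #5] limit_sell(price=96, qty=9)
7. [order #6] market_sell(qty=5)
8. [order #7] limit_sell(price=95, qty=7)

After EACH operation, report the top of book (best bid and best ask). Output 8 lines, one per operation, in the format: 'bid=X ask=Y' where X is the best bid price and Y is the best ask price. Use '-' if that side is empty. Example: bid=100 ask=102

After op 1 [order #1] limit_sell(price=101, qty=1): fills=none; bids=[-] asks=[#1:1@101]
After op 2 cancel(order #1): fills=none; bids=[-] asks=[-]
After op 3 [order #2] limit_buy(price=103, qty=2): fills=none; bids=[#2:2@103] asks=[-]
After op 4 [order #3] limit_buy(price=100, qty=7): fills=none; bids=[#2:2@103 #3:7@100] asks=[-]
After op 5 [order #4] limit_buy(price=102, qty=4): fills=none; bids=[#2:2@103 #4:4@102 #3:7@100] asks=[-]
After op 6 [order #5] limit_sell(price=96, qty=9): fills=#2x#5:2@103 #4x#5:4@102 #3x#5:3@100; bids=[#3:4@100] asks=[-]
After op 7 [order #6] market_sell(qty=5): fills=#3x#6:4@100; bids=[-] asks=[-]
After op 8 [order #7] limit_sell(price=95, qty=7): fills=none; bids=[-] asks=[#7:7@95]

Answer: bid=- ask=101
bid=- ask=-
bid=103 ask=-
bid=103 ask=-
bid=103 ask=-
bid=100 ask=-
bid=- ask=-
bid=- ask=95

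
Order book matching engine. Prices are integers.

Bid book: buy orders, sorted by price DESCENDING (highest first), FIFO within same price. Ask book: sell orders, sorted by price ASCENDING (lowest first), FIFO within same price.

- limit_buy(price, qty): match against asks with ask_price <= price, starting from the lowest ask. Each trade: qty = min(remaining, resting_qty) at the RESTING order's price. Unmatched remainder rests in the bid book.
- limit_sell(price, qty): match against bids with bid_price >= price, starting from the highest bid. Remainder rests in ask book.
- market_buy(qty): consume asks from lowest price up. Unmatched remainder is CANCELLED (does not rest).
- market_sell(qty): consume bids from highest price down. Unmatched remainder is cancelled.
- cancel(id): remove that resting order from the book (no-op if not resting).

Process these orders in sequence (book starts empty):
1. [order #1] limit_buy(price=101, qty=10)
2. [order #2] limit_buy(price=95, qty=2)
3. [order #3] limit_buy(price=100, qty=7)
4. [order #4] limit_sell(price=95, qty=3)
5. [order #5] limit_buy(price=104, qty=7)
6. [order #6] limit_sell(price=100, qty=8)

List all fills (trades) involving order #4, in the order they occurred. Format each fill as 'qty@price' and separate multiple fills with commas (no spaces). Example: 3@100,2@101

Answer: 3@101

Derivation:
After op 1 [order #1] limit_buy(price=101, qty=10): fills=none; bids=[#1:10@101] asks=[-]
After op 2 [order #2] limit_buy(price=95, qty=2): fills=none; bids=[#1:10@101 #2:2@95] asks=[-]
After op 3 [order #3] limit_buy(price=100, qty=7): fills=none; bids=[#1:10@101 #3:7@100 #2:2@95] asks=[-]
After op 4 [order #4] limit_sell(price=95, qty=3): fills=#1x#4:3@101; bids=[#1:7@101 #3:7@100 #2:2@95] asks=[-]
After op 5 [order #5] limit_buy(price=104, qty=7): fills=none; bids=[#5:7@104 #1:7@101 #3:7@100 #2:2@95] asks=[-]
After op 6 [order #6] limit_sell(price=100, qty=8): fills=#5x#6:7@104 #1x#6:1@101; bids=[#1:6@101 #3:7@100 #2:2@95] asks=[-]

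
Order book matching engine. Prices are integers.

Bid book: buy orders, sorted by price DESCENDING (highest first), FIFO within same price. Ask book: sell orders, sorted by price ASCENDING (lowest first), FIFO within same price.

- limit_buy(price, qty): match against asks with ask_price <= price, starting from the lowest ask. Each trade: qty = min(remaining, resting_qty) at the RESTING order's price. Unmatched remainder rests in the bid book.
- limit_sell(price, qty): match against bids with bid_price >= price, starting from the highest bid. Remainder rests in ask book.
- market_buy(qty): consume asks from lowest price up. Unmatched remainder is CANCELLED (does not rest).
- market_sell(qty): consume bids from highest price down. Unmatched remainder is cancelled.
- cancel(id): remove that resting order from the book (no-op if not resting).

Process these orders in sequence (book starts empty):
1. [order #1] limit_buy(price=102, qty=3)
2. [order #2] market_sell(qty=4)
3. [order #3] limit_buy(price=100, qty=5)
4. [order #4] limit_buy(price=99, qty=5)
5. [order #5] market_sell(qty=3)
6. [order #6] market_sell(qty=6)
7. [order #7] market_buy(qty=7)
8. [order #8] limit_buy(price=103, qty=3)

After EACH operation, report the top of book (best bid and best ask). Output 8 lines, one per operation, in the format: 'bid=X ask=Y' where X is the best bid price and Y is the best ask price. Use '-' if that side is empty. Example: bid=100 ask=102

After op 1 [order #1] limit_buy(price=102, qty=3): fills=none; bids=[#1:3@102] asks=[-]
After op 2 [order #2] market_sell(qty=4): fills=#1x#2:3@102; bids=[-] asks=[-]
After op 3 [order #3] limit_buy(price=100, qty=5): fills=none; bids=[#3:5@100] asks=[-]
After op 4 [order #4] limit_buy(price=99, qty=5): fills=none; bids=[#3:5@100 #4:5@99] asks=[-]
After op 5 [order #5] market_sell(qty=3): fills=#3x#5:3@100; bids=[#3:2@100 #4:5@99] asks=[-]
After op 6 [order #6] market_sell(qty=6): fills=#3x#6:2@100 #4x#6:4@99; bids=[#4:1@99] asks=[-]
After op 7 [order #7] market_buy(qty=7): fills=none; bids=[#4:1@99] asks=[-]
After op 8 [order #8] limit_buy(price=103, qty=3): fills=none; bids=[#8:3@103 #4:1@99] asks=[-]

Answer: bid=102 ask=-
bid=- ask=-
bid=100 ask=-
bid=100 ask=-
bid=100 ask=-
bid=99 ask=-
bid=99 ask=-
bid=103 ask=-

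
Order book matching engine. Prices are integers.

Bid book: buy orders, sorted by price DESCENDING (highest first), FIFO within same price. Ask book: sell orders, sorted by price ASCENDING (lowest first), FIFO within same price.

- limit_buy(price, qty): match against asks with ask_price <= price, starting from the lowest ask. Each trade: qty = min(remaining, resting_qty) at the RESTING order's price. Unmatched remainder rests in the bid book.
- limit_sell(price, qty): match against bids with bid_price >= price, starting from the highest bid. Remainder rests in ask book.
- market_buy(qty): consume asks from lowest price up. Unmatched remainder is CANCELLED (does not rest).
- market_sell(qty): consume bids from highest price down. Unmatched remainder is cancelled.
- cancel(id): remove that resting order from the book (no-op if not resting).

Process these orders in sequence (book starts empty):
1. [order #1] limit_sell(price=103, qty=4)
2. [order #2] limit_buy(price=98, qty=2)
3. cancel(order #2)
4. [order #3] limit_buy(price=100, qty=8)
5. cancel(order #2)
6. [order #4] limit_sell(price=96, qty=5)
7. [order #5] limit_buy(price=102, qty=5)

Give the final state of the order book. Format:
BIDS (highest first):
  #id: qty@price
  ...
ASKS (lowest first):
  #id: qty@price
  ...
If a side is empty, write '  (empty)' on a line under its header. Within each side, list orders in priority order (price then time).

After op 1 [order #1] limit_sell(price=103, qty=4): fills=none; bids=[-] asks=[#1:4@103]
After op 2 [order #2] limit_buy(price=98, qty=2): fills=none; bids=[#2:2@98] asks=[#1:4@103]
After op 3 cancel(order #2): fills=none; bids=[-] asks=[#1:4@103]
After op 4 [order #3] limit_buy(price=100, qty=8): fills=none; bids=[#3:8@100] asks=[#1:4@103]
After op 5 cancel(order #2): fills=none; bids=[#3:8@100] asks=[#1:4@103]
After op 6 [order #4] limit_sell(price=96, qty=5): fills=#3x#4:5@100; bids=[#3:3@100] asks=[#1:4@103]
After op 7 [order #5] limit_buy(price=102, qty=5): fills=none; bids=[#5:5@102 #3:3@100] asks=[#1:4@103]

Answer: BIDS (highest first):
  #5: 5@102
  #3: 3@100
ASKS (lowest first):
  #1: 4@103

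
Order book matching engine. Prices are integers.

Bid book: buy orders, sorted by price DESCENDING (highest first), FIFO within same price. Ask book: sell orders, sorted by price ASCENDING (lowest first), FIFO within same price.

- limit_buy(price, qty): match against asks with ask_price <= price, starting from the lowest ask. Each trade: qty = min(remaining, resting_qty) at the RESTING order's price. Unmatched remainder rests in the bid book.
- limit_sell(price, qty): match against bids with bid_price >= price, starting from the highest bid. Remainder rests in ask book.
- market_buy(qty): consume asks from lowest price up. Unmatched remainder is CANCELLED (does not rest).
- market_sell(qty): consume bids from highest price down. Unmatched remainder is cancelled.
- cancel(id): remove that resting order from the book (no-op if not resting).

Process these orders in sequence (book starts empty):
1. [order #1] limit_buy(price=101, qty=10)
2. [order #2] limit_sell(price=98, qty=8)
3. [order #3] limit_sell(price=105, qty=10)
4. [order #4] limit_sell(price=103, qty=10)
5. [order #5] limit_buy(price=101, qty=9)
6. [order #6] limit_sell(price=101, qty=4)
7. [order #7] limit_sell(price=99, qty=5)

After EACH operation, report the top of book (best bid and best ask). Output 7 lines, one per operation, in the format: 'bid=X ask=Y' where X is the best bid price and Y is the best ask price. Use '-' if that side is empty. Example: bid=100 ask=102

Answer: bid=101 ask=-
bid=101 ask=-
bid=101 ask=105
bid=101 ask=103
bid=101 ask=103
bid=101 ask=103
bid=101 ask=103

Derivation:
After op 1 [order #1] limit_buy(price=101, qty=10): fills=none; bids=[#1:10@101] asks=[-]
After op 2 [order #2] limit_sell(price=98, qty=8): fills=#1x#2:8@101; bids=[#1:2@101] asks=[-]
After op 3 [order #3] limit_sell(price=105, qty=10): fills=none; bids=[#1:2@101] asks=[#3:10@105]
After op 4 [order #4] limit_sell(price=103, qty=10): fills=none; bids=[#1:2@101] asks=[#4:10@103 #3:10@105]
After op 5 [order #5] limit_buy(price=101, qty=9): fills=none; bids=[#1:2@101 #5:9@101] asks=[#4:10@103 #3:10@105]
After op 6 [order #6] limit_sell(price=101, qty=4): fills=#1x#6:2@101 #5x#6:2@101; bids=[#5:7@101] asks=[#4:10@103 #3:10@105]
After op 7 [order #7] limit_sell(price=99, qty=5): fills=#5x#7:5@101; bids=[#5:2@101] asks=[#4:10@103 #3:10@105]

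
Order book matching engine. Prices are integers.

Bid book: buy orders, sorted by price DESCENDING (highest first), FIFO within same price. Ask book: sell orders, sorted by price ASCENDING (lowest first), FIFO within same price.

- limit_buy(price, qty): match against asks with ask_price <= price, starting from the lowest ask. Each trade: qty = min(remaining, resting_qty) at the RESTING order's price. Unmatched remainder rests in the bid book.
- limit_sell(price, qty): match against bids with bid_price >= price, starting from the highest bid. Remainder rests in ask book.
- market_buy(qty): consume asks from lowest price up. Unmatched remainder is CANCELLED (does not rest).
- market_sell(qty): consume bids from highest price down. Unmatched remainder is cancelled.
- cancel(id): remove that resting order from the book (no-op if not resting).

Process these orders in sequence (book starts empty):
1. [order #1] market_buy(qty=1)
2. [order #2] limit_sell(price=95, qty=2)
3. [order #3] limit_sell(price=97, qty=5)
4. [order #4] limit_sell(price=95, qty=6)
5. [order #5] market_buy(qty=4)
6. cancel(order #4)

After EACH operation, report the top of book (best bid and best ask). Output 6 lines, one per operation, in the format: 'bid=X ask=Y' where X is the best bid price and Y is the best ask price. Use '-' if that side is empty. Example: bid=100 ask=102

After op 1 [order #1] market_buy(qty=1): fills=none; bids=[-] asks=[-]
After op 2 [order #2] limit_sell(price=95, qty=2): fills=none; bids=[-] asks=[#2:2@95]
After op 3 [order #3] limit_sell(price=97, qty=5): fills=none; bids=[-] asks=[#2:2@95 #3:5@97]
After op 4 [order #4] limit_sell(price=95, qty=6): fills=none; bids=[-] asks=[#2:2@95 #4:6@95 #3:5@97]
After op 5 [order #5] market_buy(qty=4): fills=#5x#2:2@95 #5x#4:2@95; bids=[-] asks=[#4:4@95 #3:5@97]
After op 6 cancel(order #4): fills=none; bids=[-] asks=[#3:5@97]

Answer: bid=- ask=-
bid=- ask=95
bid=- ask=95
bid=- ask=95
bid=- ask=95
bid=- ask=97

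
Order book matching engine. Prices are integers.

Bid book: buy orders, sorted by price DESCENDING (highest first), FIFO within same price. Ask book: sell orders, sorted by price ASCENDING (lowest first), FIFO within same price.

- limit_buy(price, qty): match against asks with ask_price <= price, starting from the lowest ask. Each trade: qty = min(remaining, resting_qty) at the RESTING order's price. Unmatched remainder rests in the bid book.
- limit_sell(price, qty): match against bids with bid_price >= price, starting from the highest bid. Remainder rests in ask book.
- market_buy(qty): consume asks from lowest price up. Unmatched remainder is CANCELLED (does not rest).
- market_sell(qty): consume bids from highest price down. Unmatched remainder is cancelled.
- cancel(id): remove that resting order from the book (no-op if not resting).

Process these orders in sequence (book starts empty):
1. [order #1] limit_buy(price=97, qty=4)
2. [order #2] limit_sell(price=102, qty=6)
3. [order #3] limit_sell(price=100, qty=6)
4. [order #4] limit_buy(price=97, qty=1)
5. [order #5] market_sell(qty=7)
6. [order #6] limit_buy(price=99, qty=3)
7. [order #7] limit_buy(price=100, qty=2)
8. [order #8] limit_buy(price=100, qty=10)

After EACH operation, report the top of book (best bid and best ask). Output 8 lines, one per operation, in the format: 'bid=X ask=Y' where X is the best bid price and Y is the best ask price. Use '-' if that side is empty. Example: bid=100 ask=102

Answer: bid=97 ask=-
bid=97 ask=102
bid=97 ask=100
bid=97 ask=100
bid=- ask=100
bid=99 ask=100
bid=99 ask=100
bid=100 ask=102

Derivation:
After op 1 [order #1] limit_buy(price=97, qty=4): fills=none; bids=[#1:4@97] asks=[-]
After op 2 [order #2] limit_sell(price=102, qty=6): fills=none; bids=[#1:4@97] asks=[#2:6@102]
After op 3 [order #3] limit_sell(price=100, qty=6): fills=none; bids=[#1:4@97] asks=[#3:6@100 #2:6@102]
After op 4 [order #4] limit_buy(price=97, qty=1): fills=none; bids=[#1:4@97 #4:1@97] asks=[#3:6@100 #2:6@102]
After op 5 [order #5] market_sell(qty=7): fills=#1x#5:4@97 #4x#5:1@97; bids=[-] asks=[#3:6@100 #2:6@102]
After op 6 [order #6] limit_buy(price=99, qty=3): fills=none; bids=[#6:3@99] asks=[#3:6@100 #2:6@102]
After op 7 [order #7] limit_buy(price=100, qty=2): fills=#7x#3:2@100; bids=[#6:3@99] asks=[#3:4@100 #2:6@102]
After op 8 [order #8] limit_buy(price=100, qty=10): fills=#8x#3:4@100; bids=[#8:6@100 #6:3@99] asks=[#2:6@102]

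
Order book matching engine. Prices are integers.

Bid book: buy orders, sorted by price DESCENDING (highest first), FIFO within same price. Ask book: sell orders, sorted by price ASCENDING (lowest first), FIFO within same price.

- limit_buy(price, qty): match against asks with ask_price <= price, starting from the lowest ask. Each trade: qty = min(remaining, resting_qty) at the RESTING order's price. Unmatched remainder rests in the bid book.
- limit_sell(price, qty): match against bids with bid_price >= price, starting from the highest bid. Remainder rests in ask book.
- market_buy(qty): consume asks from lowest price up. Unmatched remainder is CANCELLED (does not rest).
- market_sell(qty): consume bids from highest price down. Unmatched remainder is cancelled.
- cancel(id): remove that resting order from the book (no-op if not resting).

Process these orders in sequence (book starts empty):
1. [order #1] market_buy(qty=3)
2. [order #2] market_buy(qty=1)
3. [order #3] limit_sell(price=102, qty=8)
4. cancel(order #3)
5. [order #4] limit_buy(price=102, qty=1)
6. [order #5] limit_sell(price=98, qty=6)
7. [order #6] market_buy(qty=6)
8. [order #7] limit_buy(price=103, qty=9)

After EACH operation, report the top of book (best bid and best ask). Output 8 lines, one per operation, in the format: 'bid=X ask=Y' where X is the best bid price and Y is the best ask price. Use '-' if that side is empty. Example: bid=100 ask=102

After op 1 [order #1] market_buy(qty=3): fills=none; bids=[-] asks=[-]
After op 2 [order #2] market_buy(qty=1): fills=none; bids=[-] asks=[-]
After op 3 [order #3] limit_sell(price=102, qty=8): fills=none; bids=[-] asks=[#3:8@102]
After op 4 cancel(order #3): fills=none; bids=[-] asks=[-]
After op 5 [order #4] limit_buy(price=102, qty=1): fills=none; bids=[#4:1@102] asks=[-]
After op 6 [order #5] limit_sell(price=98, qty=6): fills=#4x#5:1@102; bids=[-] asks=[#5:5@98]
After op 7 [order #6] market_buy(qty=6): fills=#6x#5:5@98; bids=[-] asks=[-]
After op 8 [order #7] limit_buy(price=103, qty=9): fills=none; bids=[#7:9@103] asks=[-]

Answer: bid=- ask=-
bid=- ask=-
bid=- ask=102
bid=- ask=-
bid=102 ask=-
bid=- ask=98
bid=- ask=-
bid=103 ask=-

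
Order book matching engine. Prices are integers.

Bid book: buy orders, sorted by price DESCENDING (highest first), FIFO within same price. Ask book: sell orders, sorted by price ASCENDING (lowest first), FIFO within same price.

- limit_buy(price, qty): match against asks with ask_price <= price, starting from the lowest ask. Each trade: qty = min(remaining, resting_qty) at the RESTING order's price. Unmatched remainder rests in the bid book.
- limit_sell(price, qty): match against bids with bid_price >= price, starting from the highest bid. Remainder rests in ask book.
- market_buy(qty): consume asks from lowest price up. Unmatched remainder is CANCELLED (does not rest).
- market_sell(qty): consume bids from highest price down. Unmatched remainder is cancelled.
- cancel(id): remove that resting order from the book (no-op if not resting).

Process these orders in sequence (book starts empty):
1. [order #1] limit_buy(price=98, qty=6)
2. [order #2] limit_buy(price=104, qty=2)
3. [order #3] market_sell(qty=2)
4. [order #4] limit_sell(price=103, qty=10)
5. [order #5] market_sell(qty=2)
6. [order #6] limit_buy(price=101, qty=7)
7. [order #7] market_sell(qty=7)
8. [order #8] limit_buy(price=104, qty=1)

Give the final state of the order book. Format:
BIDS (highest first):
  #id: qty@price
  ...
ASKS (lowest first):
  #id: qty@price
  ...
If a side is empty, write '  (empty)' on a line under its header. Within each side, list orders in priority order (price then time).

Answer: BIDS (highest first):
  #1: 4@98
ASKS (lowest first):
  #4: 9@103

Derivation:
After op 1 [order #1] limit_buy(price=98, qty=6): fills=none; bids=[#1:6@98] asks=[-]
After op 2 [order #2] limit_buy(price=104, qty=2): fills=none; bids=[#2:2@104 #1:6@98] asks=[-]
After op 3 [order #3] market_sell(qty=2): fills=#2x#3:2@104; bids=[#1:6@98] asks=[-]
After op 4 [order #4] limit_sell(price=103, qty=10): fills=none; bids=[#1:6@98] asks=[#4:10@103]
After op 5 [order #5] market_sell(qty=2): fills=#1x#5:2@98; bids=[#1:4@98] asks=[#4:10@103]
After op 6 [order #6] limit_buy(price=101, qty=7): fills=none; bids=[#6:7@101 #1:4@98] asks=[#4:10@103]
After op 7 [order #7] market_sell(qty=7): fills=#6x#7:7@101; bids=[#1:4@98] asks=[#4:10@103]
After op 8 [order #8] limit_buy(price=104, qty=1): fills=#8x#4:1@103; bids=[#1:4@98] asks=[#4:9@103]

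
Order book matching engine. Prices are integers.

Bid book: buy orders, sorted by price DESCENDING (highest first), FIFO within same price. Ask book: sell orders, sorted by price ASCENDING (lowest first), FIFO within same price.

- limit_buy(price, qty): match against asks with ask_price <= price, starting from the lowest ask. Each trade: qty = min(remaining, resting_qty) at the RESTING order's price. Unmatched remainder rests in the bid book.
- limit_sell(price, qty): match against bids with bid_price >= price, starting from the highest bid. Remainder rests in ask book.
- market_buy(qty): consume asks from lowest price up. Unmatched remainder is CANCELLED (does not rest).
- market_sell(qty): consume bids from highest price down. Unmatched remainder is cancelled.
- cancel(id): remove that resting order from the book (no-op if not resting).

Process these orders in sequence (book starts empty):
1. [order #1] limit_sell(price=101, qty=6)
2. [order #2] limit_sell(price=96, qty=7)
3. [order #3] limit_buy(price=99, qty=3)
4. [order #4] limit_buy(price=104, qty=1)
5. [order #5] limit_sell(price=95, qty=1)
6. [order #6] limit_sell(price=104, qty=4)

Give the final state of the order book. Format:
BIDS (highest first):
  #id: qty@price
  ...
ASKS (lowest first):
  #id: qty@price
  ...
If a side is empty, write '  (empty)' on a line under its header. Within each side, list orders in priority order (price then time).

Answer: BIDS (highest first):
  (empty)
ASKS (lowest first):
  #5: 1@95
  #2: 3@96
  #1: 6@101
  #6: 4@104

Derivation:
After op 1 [order #1] limit_sell(price=101, qty=6): fills=none; bids=[-] asks=[#1:6@101]
After op 2 [order #2] limit_sell(price=96, qty=7): fills=none; bids=[-] asks=[#2:7@96 #1:6@101]
After op 3 [order #3] limit_buy(price=99, qty=3): fills=#3x#2:3@96; bids=[-] asks=[#2:4@96 #1:6@101]
After op 4 [order #4] limit_buy(price=104, qty=1): fills=#4x#2:1@96; bids=[-] asks=[#2:3@96 #1:6@101]
After op 5 [order #5] limit_sell(price=95, qty=1): fills=none; bids=[-] asks=[#5:1@95 #2:3@96 #1:6@101]
After op 6 [order #6] limit_sell(price=104, qty=4): fills=none; bids=[-] asks=[#5:1@95 #2:3@96 #1:6@101 #6:4@104]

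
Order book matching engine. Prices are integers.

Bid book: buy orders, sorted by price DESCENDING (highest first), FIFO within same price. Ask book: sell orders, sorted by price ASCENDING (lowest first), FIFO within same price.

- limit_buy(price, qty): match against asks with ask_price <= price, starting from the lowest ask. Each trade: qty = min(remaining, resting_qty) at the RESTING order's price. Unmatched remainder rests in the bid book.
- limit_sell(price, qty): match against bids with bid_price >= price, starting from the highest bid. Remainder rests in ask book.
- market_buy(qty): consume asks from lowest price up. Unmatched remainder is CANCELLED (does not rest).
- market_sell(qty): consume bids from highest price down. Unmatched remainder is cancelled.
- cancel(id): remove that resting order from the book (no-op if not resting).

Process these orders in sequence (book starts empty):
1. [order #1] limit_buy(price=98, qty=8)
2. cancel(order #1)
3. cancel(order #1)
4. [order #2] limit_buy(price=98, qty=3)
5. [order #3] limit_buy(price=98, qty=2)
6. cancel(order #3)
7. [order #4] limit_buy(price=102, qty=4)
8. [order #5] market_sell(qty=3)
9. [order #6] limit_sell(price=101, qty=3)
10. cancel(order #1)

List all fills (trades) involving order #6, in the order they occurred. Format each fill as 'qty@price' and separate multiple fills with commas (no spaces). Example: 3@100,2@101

After op 1 [order #1] limit_buy(price=98, qty=8): fills=none; bids=[#1:8@98] asks=[-]
After op 2 cancel(order #1): fills=none; bids=[-] asks=[-]
After op 3 cancel(order #1): fills=none; bids=[-] asks=[-]
After op 4 [order #2] limit_buy(price=98, qty=3): fills=none; bids=[#2:3@98] asks=[-]
After op 5 [order #3] limit_buy(price=98, qty=2): fills=none; bids=[#2:3@98 #3:2@98] asks=[-]
After op 6 cancel(order #3): fills=none; bids=[#2:3@98] asks=[-]
After op 7 [order #4] limit_buy(price=102, qty=4): fills=none; bids=[#4:4@102 #2:3@98] asks=[-]
After op 8 [order #5] market_sell(qty=3): fills=#4x#5:3@102; bids=[#4:1@102 #2:3@98] asks=[-]
After op 9 [order #6] limit_sell(price=101, qty=3): fills=#4x#6:1@102; bids=[#2:3@98] asks=[#6:2@101]
After op 10 cancel(order #1): fills=none; bids=[#2:3@98] asks=[#6:2@101]

Answer: 1@102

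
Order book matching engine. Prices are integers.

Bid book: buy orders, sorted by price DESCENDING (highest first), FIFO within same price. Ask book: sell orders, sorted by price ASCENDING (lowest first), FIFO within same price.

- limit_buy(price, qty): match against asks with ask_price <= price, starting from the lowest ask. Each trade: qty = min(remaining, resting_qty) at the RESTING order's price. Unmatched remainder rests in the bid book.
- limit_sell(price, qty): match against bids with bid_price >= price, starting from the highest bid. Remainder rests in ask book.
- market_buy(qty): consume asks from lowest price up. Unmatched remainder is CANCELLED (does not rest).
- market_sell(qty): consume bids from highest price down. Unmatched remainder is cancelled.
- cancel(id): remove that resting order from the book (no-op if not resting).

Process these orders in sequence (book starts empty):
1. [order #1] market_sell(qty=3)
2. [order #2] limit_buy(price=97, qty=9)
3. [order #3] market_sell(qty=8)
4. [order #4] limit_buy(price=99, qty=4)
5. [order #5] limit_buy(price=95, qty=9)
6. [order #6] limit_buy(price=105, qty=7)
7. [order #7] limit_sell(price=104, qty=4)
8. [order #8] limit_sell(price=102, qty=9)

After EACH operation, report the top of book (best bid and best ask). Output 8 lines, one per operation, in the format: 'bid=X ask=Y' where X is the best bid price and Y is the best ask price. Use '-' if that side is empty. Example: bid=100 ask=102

Answer: bid=- ask=-
bid=97 ask=-
bid=97 ask=-
bid=99 ask=-
bid=99 ask=-
bid=105 ask=-
bid=105 ask=-
bid=99 ask=102

Derivation:
After op 1 [order #1] market_sell(qty=3): fills=none; bids=[-] asks=[-]
After op 2 [order #2] limit_buy(price=97, qty=9): fills=none; bids=[#2:9@97] asks=[-]
After op 3 [order #3] market_sell(qty=8): fills=#2x#3:8@97; bids=[#2:1@97] asks=[-]
After op 4 [order #4] limit_buy(price=99, qty=4): fills=none; bids=[#4:4@99 #2:1@97] asks=[-]
After op 5 [order #5] limit_buy(price=95, qty=9): fills=none; bids=[#4:4@99 #2:1@97 #5:9@95] asks=[-]
After op 6 [order #6] limit_buy(price=105, qty=7): fills=none; bids=[#6:7@105 #4:4@99 #2:1@97 #5:9@95] asks=[-]
After op 7 [order #7] limit_sell(price=104, qty=4): fills=#6x#7:4@105; bids=[#6:3@105 #4:4@99 #2:1@97 #5:9@95] asks=[-]
After op 8 [order #8] limit_sell(price=102, qty=9): fills=#6x#8:3@105; bids=[#4:4@99 #2:1@97 #5:9@95] asks=[#8:6@102]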